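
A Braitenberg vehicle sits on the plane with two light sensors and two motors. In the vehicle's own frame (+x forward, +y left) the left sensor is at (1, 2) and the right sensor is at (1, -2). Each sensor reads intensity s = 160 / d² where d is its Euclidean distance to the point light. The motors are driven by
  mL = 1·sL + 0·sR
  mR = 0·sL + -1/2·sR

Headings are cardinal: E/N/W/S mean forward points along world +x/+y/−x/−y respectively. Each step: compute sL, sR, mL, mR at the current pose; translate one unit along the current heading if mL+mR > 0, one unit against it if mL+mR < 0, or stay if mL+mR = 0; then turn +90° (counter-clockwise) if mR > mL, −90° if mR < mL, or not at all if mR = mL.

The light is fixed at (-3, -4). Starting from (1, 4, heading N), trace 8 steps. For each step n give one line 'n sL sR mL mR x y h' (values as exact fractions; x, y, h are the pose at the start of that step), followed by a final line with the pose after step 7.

0 32/17 160/117 32/17 -80/117 1 4 N
1 80/73 80/37 80/73 -40/37 1 5 E
2 160/113 160/73 160/113 -80/73 2 5 S
3 40/13 40/29 40/13 -20/29 2 4 W
4 32/17 160/117 32/17 -80/117 1 4 N
5 80/73 80/37 80/73 -40/37 1 5 E
6 160/113 160/73 160/113 -80/73 2 5 S
7 40/13 40/29 40/13 -20/29 2 4 W
final 1 4 N

n=0: pose=(1,4,N); sL=32/17, sR=160/117; mL=32/17, mR=-80/117; mL+mR=2384/1989 → advance +1; mR−mL=-5104/1989 → turn -1·90°
n=1: pose=(1,5,E); sL=80/73, sR=80/37; mL=80/73, mR=-40/37; mL+mR=40/2701 → advance +1; mR−mL=-5880/2701 → turn -1·90°
n=2: pose=(2,5,S); sL=160/113, sR=160/73; mL=160/113, mR=-80/73; mL+mR=2640/8249 → advance +1; mR−mL=-20720/8249 → turn -1·90°
n=3: pose=(2,4,W); sL=40/13, sR=40/29; mL=40/13, mR=-20/29; mL+mR=900/377 → advance +1; mR−mL=-1420/377 → turn -1·90°
n=4: pose=(1,4,N); sL=32/17, sR=160/117; mL=32/17, mR=-80/117; mL+mR=2384/1989 → advance +1; mR−mL=-5104/1989 → turn -1·90°
n=5: pose=(1,5,E); sL=80/73, sR=80/37; mL=80/73, mR=-40/37; mL+mR=40/2701 → advance +1; mR−mL=-5880/2701 → turn -1·90°
n=6: pose=(2,5,S); sL=160/113, sR=160/73; mL=160/113, mR=-80/73; mL+mR=2640/8249 → advance +1; mR−mL=-20720/8249 → turn -1·90°
n=7: pose=(2,4,W); sL=40/13, sR=40/29; mL=40/13, mR=-20/29; mL+mR=900/377 → advance +1; mR−mL=-1420/377 → turn -1·90°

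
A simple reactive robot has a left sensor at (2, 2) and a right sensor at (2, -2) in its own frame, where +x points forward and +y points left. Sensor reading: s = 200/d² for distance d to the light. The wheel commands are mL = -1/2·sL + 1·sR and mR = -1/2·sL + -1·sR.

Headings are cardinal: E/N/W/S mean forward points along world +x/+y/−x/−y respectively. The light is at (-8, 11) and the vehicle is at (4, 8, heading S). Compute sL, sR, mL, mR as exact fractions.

left sensor world pos  = (6, 6); dL² = 221
right sensor world pos = (2, 6); dR² = 125
sL = 200/221 = 200/221
sR = 200/125 = 8/5
mL = -1/2·sL + 1·sR = 1268/1105
mR = -1/2·sL + -1·sR = -2268/1105

200/221 8/5 1268/1105 -2268/1105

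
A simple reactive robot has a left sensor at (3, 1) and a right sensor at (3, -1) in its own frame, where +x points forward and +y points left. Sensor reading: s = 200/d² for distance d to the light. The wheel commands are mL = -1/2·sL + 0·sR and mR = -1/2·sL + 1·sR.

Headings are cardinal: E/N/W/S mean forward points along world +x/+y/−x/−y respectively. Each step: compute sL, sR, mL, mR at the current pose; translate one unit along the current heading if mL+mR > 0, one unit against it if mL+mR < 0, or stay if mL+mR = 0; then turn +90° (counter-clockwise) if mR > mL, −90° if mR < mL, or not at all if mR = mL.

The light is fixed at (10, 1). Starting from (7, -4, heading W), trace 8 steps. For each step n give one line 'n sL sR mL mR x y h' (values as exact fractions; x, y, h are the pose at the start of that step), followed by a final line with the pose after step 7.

0 25/9 50/13 -25/18 575/234 7 -4 W
1 200/73 200/89 -100/73 5700/6497 6 -4 S
2 20 100/13 -10 -30/13 6 -3 E
3 200/37 200/17 -100/37 5700/629 5 -3 N
4 5/2 50/17 -5/4 115/68 5 -2 W
5 200/61 40/17 -100/61 740/1037 4 -2 S
6 20 100/9 -10 10/9 4 -1 E
7 40/13 200/37 -20/13 1860/481 3 -1 N
final 3 0 W

n=0: pose=(7,-4,W); sL=25/9, sR=50/13; mL=-25/18, mR=575/234; mL+mR=125/117 → advance +1; mR−mL=50/13 → turn +1·90°
n=1: pose=(6,-4,S); sL=200/73, sR=200/89; mL=-100/73, mR=5700/6497; mL+mR=-3200/6497 → advance -1; mR−mL=200/89 → turn +1·90°
n=2: pose=(6,-3,E); sL=20, sR=100/13; mL=-10, mR=-30/13; mL+mR=-160/13 → advance -1; mR−mL=100/13 → turn +1·90°
n=3: pose=(5,-3,N); sL=200/37, sR=200/17; mL=-100/37, mR=5700/629; mL+mR=4000/629 → advance +1; mR−mL=200/17 → turn +1·90°
n=4: pose=(5,-2,W); sL=5/2, sR=50/17; mL=-5/4, mR=115/68; mL+mR=15/34 → advance +1; mR−mL=50/17 → turn +1·90°
n=5: pose=(4,-2,S); sL=200/61, sR=40/17; mL=-100/61, mR=740/1037; mL+mR=-960/1037 → advance -1; mR−mL=40/17 → turn +1·90°
n=6: pose=(4,-1,E); sL=20, sR=100/9; mL=-10, mR=10/9; mL+mR=-80/9 → advance -1; mR−mL=100/9 → turn +1·90°
n=7: pose=(3,-1,N); sL=40/13, sR=200/37; mL=-20/13, mR=1860/481; mL+mR=1120/481 → advance +1; mR−mL=200/37 → turn +1·90°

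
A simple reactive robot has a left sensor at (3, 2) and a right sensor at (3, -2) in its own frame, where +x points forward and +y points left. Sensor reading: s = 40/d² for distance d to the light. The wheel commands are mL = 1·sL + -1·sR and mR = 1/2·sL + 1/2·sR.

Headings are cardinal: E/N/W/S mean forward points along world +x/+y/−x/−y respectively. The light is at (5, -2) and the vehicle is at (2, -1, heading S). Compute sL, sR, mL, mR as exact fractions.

left sensor world pos  = (4, -4); dL² = 5
right sensor world pos = (0, -4); dR² = 29
sL = 40/5 = 8
sR = 40/29 = 40/29
mL = 1·sL + -1·sR = 192/29
mR = 1/2·sL + 1/2·sR = 136/29

8 40/29 192/29 136/29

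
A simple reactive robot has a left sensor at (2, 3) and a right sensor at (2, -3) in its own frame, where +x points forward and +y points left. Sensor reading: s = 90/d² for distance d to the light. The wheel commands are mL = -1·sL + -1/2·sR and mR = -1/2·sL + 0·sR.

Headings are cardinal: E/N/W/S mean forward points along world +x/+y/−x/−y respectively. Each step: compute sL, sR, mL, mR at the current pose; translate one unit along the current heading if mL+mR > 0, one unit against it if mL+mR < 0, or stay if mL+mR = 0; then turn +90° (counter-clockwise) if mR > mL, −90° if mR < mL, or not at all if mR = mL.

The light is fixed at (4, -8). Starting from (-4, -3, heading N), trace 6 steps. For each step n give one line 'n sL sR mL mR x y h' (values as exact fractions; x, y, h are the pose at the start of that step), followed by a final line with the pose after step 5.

0 9/17 45/37 -1431/1258 -9/34 -4 -3 N
1 90/101 90/149 -17955/15049 -45/101 -4 -4 W
2 9/2 45/52 -513/104 -9/4 -3 -4 S
3 90/89 90/29 -6615/2581 -45/89 -3 -3 E
4 9/17 45/37 -1431/1258 -9/34 -4 -3 N
5 90/101 90/149 -17955/15049 -45/101 -4 -4 W
final -3 -4 S

n=0: pose=(-4,-3,N); sL=9/17, sR=45/37; mL=-1431/1258, mR=-9/34; mL+mR=-882/629 → advance -1; mR−mL=549/629 → turn +1·90°
n=1: pose=(-4,-4,W); sL=90/101, sR=90/149; mL=-17955/15049, mR=-45/101; mL+mR=-24660/15049 → advance -1; mR−mL=11250/15049 → turn +1·90°
n=2: pose=(-3,-4,S); sL=9/2, sR=45/52; mL=-513/104, mR=-9/4; mL+mR=-747/104 → advance -1; mR−mL=279/104 → turn +1·90°
n=3: pose=(-3,-3,E); sL=90/89, sR=90/29; mL=-6615/2581, mR=-45/89; mL+mR=-7920/2581 → advance -1; mR−mL=5310/2581 → turn +1·90°
n=4: pose=(-4,-3,N); sL=9/17, sR=45/37; mL=-1431/1258, mR=-9/34; mL+mR=-882/629 → advance -1; mR−mL=549/629 → turn +1·90°
n=5: pose=(-4,-4,W); sL=90/101, sR=90/149; mL=-17955/15049, mR=-45/101; mL+mR=-24660/15049 → advance -1; mR−mL=11250/15049 → turn +1·90°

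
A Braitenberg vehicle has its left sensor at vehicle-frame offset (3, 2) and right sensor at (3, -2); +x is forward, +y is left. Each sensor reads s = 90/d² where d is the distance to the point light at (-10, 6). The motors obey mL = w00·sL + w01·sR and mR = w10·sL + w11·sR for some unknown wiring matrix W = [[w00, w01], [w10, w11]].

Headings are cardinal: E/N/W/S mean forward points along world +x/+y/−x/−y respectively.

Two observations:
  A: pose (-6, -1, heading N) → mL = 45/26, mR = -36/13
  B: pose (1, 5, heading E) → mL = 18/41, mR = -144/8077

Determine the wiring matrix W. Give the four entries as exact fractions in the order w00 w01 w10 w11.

obs A: pose=(-6,-1,N) → sL=9/2, sR=45/26, mL=45/26, mR=-36/13
obs B: pose=(1,5,E) → sL=90/197, sR=18/41, mL=18/41, mR=-144/8077
sensor matrix S = [[9/2, 45/26], [90/197, 18/41]]; det S = 124416/105001
solve [mL_A; mL_B] = S·[w00; w01] and [mR_A; mR_B] = S·[w10; w11]:
  w00 = 0, w01 = 1, w10 = -1, w11 = 1

0 1 -1 1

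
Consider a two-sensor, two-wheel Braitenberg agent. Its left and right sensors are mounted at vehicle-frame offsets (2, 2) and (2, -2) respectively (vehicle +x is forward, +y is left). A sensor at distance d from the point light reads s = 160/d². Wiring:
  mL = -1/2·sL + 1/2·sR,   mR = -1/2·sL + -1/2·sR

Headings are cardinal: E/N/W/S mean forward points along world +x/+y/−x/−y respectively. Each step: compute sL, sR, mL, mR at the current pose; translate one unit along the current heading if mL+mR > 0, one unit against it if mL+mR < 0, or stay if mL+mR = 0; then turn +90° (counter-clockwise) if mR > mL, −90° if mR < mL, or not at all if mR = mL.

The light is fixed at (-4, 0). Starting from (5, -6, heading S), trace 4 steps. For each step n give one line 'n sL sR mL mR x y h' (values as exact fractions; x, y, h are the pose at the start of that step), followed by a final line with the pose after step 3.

n=0: pose=(5,-6,S); sL=32/37, sR=160/113; mL=1152/4181, mR=-4768/4181; mL+mR=-32/37 → advance -1; mR−mL=-160/113 → turn -1·90°
n=1: pose=(5,-5,W); sL=80/49, sR=80/29; mL=800/1421, mR=-3120/1421; mL+mR=-80/49 → advance -1; mR−mL=-80/29 → turn -1·90°
n=2: pose=(6,-5,N); sL=160/73, sR=160/153; mL=-6400/11169, mR=-18080/11169; mL+mR=-160/73 → advance -1; mR−mL=-160/153 → turn -1·90°
n=3: pose=(6,-6,E); sL=1, sR=10/13; mL=-3/26, mR=-23/26; mL+mR=-1 → advance -1; mR−mL=-10/13 → turn -1·90°

0 32/37 160/113 1152/4181 -4768/4181 5 -6 S
1 80/49 80/29 800/1421 -3120/1421 5 -5 W
2 160/73 160/153 -6400/11169 -18080/11169 6 -5 N
3 1 10/13 -3/26 -23/26 6 -6 E
final 5 -6 S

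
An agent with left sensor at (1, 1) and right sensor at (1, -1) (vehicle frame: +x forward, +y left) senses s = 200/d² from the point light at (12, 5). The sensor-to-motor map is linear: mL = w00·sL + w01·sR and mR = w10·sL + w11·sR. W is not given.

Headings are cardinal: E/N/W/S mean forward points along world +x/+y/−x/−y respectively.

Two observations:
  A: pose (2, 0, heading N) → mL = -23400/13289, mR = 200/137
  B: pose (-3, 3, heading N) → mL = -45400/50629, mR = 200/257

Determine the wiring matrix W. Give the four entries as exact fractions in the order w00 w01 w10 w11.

-1/2 -1/2 1 0

obs A: pose=(2,0,N) → sL=200/137, sR=200/97, mL=-23400/13289, mR=200/137
obs B: pose=(-3,3,N) → sL=200/257, sR=200/197, mL=-45400/50629, mR=200/257
sensor matrix S = [[200/137, 200/97], [200/257, 200/197]]; det S = -82400000/672808781
solve [mL_A; mL_B] = S·[w00; w01] and [mR_A; mR_B] = S·[w10; w11]:
  w00 = -1/2, w01 = -1/2, w10 = 1, w11 = 0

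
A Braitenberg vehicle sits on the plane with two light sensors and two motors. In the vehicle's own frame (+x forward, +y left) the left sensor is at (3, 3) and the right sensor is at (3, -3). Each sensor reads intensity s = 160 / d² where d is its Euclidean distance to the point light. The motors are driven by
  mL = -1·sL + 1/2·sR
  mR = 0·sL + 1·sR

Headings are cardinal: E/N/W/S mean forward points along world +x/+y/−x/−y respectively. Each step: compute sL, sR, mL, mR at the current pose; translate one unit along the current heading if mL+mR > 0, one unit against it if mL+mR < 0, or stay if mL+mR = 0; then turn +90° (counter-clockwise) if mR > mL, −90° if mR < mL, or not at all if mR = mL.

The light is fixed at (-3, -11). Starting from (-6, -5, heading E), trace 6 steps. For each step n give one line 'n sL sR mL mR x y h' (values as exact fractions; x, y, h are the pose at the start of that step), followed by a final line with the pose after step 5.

0 160/81 160/9 560/81 160/9 -6 -5 E
1 80/53 80/41 -1160/2173 80/41 -5 -5 N
2 160/41 32/25 -3344/1025 32/25 -5 -4 W
3 8 5 -11/2 5 -4 -4 S
4 32/25 160/29 1072/725 160/29 -4 -3 E
5 16/13 16/13 -8/13 16/13 -3 -3 N
final -3 -2 W

n=0: pose=(-6,-5,E); sL=160/81, sR=160/9; mL=560/81, mR=160/9; mL+mR=2000/81 → advance +1; mR−mL=880/81 → turn +1·90°
n=1: pose=(-5,-5,N); sL=80/53, sR=80/41; mL=-1160/2173, mR=80/41; mL+mR=3080/2173 → advance +1; mR−mL=5400/2173 → turn +1·90°
n=2: pose=(-5,-4,W); sL=160/41, sR=32/25; mL=-3344/1025, mR=32/25; mL+mR=-2032/1025 → advance -1; mR−mL=4656/1025 → turn +1·90°
n=3: pose=(-4,-4,S); sL=8, sR=5; mL=-11/2, mR=5; mL+mR=-1/2 → advance -1; mR−mL=21/2 → turn +1·90°
n=4: pose=(-4,-3,E); sL=32/25, sR=160/29; mL=1072/725, mR=160/29; mL+mR=5072/725 → advance +1; mR−mL=2928/725 → turn +1·90°
n=5: pose=(-3,-3,N); sL=16/13, sR=16/13; mL=-8/13, mR=16/13; mL+mR=8/13 → advance +1; mR−mL=24/13 → turn +1·90°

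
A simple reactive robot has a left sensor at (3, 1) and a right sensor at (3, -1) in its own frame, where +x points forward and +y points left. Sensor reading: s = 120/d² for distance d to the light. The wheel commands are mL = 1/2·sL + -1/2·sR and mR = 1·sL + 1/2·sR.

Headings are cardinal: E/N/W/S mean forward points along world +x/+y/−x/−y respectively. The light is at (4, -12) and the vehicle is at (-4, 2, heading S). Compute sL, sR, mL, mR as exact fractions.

12/17 60/101 96/1717 1722/1717

left sensor world pos  = (-3, -1); dL² = 170
right sensor world pos = (-5, -1); dR² = 202
sL = 120/170 = 12/17
sR = 120/202 = 60/101
mL = 1/2·sL + -1/2·sR = 96/1717
mR = 1·sL + 1/2·sR = 1722/1717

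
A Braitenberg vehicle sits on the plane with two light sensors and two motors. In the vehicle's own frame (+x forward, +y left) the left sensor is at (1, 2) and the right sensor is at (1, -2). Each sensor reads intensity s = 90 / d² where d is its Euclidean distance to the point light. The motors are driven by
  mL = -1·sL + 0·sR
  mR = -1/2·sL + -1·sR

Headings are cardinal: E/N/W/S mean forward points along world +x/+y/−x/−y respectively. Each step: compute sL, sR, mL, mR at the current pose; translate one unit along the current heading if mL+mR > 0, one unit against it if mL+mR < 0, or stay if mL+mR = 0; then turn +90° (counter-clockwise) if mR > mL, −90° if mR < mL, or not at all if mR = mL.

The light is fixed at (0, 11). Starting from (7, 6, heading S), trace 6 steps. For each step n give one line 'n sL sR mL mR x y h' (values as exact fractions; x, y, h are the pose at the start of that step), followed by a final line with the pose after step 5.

n=0: pose=(7,6,S); sL=10/13, sR=90/61; mL=-10/13, mR=-1475/793; mL+mR=-2085/793 → advance -1; mR−mL=-865/793 → turn -1·90°
n=1: pose=(7,7,W); sL=5/4, sR=9/4; mL=-5/4, mR=-23/8; mL+mR=-33/8 → advance -1; mR−mL=-13/8 → turn -1·90°
n=2: pose=(8,7,N); sL=2, sR=90/109; mL=-2, mR=-199/109; mL+mR=-417/109 → advance -1; mR−mL=19/109 → turn +1·90°
n=3: pose=(8,6,W); sL=45/49, sR=45/29; mL=-45/49, mR=-5715/2842; mL+mR=-8325/2842 → advance -1; mR−mL=-3105/2842 → turn -1·90°
n=4: pose=(9,6,N); sL=18/13, sR=90/137; mL=-18/13, mR=-2403/1781; mL+mR=-4869/1781 → advance -1; mR−mL=63/1781 → turn +1·90°
n=5: pose=(9,5,W); sL=45/64, sR=9/8; mL=-45/64, mR=-189/128; mL+mR=-279/128 → advance -1; mR−mL=-99/128 → turn -1·90°

0 10/13 90/61 -10/13 -1475/793 7 6 S
1 5/4 9/4 -5/4 -23/8 7 7 W
2 2 90/109 -2 -199/109 8 7 N
3 45/49 45/29 -45/49 -5715/2842 8 6 W
4 18/13 90/137 -18/13 -2403/1781 9 6 N
5 45/64 9/8 -45/64 -189/128 9 5 W
final 10 5 N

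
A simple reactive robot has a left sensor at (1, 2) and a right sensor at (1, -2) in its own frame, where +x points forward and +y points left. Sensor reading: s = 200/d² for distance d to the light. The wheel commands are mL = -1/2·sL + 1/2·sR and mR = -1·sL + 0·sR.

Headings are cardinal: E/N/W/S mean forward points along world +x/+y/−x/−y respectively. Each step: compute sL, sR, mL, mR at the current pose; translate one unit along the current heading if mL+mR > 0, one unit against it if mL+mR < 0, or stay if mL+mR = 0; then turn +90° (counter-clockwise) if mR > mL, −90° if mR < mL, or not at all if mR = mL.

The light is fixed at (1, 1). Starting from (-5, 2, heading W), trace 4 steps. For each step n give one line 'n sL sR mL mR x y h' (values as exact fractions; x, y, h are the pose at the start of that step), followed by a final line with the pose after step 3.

n=0: pose=(-5,2,W); sL=4, sR=100/29; mL=-8/29, mR=-4; mL+mR=-124/29 → advance -1; mR−mL=-108/29 → turn -1·90°
n=1: pose=(-4,2,N); sL=200/53, sR=200/13; mL=4000/689, mR=-200/53; mL+mR=1400/689 → advance +1; mR−mL=-6600/689 → turn -1·90°
n=2: pose=(-4,3,E); sL=25/4, sR=25/2; mL=25/8, mR=-25/4; mL+mR=-25/8 → advance -1; mR−mL=-75/8 → turn -1·90°
n=3: pose=(-5,3,S); sL=200/17, sR=40/13; mL=-960/221, mR=-200/17; mL+mR=-3560/221 → advance -1; mR−mL=-1640/221 → turn -1·90°

0 4 100/29 -8/29 -4 -5 2 W
1 200/53 200/13 4000/689 -200/53 -4 2 N
2 25/4 25/2 25/8 -25/4 -4 3 E
3 200/17 40/13 -960/221 -200/17 -5 3 S
final -5 4 W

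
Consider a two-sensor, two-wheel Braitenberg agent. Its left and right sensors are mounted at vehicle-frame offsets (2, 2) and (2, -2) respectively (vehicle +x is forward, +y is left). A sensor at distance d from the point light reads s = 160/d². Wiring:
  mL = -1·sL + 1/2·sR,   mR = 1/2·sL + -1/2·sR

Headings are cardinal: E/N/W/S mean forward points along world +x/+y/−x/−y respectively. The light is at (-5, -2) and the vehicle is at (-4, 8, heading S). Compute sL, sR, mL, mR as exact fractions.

160/73 32/13 -912/949 -128/949

left sensor world pos  = (-2, 6); dL² = 73
right sensor world pos = (-6, 6); dR² = 65
sL = 160/73 = 160/73
sR = 160/65 = 32/13
mL = -1·sL + 1/2·sR = -912/949
mR = 1/2·sL + -1/2·sR = -128/949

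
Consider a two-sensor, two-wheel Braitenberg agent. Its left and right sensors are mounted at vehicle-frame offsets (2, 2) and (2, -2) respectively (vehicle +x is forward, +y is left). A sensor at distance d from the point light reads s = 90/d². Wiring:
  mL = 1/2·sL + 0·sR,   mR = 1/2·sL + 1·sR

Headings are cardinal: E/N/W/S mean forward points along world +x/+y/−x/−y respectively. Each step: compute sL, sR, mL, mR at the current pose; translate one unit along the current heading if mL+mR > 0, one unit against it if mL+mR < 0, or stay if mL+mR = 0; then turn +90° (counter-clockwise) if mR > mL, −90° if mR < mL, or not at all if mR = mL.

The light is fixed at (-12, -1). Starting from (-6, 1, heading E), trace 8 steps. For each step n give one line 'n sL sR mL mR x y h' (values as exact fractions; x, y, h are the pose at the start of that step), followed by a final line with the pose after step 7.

n=0: pose=(-6,1,E); sL=9/8, sR=45/32; mL=9/16, mR=63/32; mL+mR=81/32 → advance +1; mR−mL=45/32 → turn +1·90°
n=1: pose=(-5,1,N); sL=90/41, sR=90/97; mL=45/41, mR=8055/3977; mL+mR=12420/3977 → advance +1; mR−mL=90/97 → turn +1·90°
n=2: pose=(-5,2,W); sL=45/13, sR=9/5; mL=45/26, mR=459/130; mL+mR=342/65 → advance +1; mR−mL=9/5 → turn +1·90°
n=3: pose=(-6,2,S); sL=18/13, sR=90/17; mL=9/13, mR=1323/221; mL+mR=1476/221 → advance +1; mR−mL=90/17 → turn +1·90°
n=4: pose=(-6,1,E); sL=9/8, sR=45/32; mL=9/16, mR=63/32; mL+mR=81/32 → advance +1; mR−mL=45/32 → turn +1·90°
n=5: pose=(-5,1,N); sL=90/41, sR=90/97; mL=45/41, mR=8055/3977; mL+mR=12420/3977 → advance +1; mR−mL=90/97 → turn +1·90°
n=6: pose=(-5,2,W); sL=45/13, sR=9/5; mL=45/26, mR=459/130; mL+mR=342/65 → advance +1; mR−mL=9/5 → turn +1·90°
n=7: pose=(-6,2,S); sL=18/13, sR=90/17; mL=9/13, mR=1323/221; mL+mR=1476/221 → advance +1; mR−mL=90/17 → turn +1·90°

0 9/8 45/32 9/16 63/32 -6 1 E
1 90/41 90/97 45/41 8055/3977 -5 1 N
2 45/13 9/5 45/26 459/130 -5 2 W
3 18/13 90/17 9/13 1323/221 -6 2 S
4 9/8 45/32 9/16 63/32 -6 1 E
5 90/41 90/97 45/41 8055/3977 -5 1 N
6 45/13 9/5 45/26 459/130 -5 2 W
7 18/13 90/17 9/13 1323/221 -6 2 S
final -6 1 E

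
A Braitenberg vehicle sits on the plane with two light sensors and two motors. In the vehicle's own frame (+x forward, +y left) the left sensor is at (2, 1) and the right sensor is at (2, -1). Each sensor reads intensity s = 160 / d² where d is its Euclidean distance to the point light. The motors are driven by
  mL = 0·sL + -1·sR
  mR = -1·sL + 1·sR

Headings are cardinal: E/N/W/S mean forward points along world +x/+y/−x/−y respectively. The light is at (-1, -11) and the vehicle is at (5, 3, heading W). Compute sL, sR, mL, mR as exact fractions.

32/37 160/241 -160/241 -1792/8917

left sensor world pos  = (3, 2); dL² = 185
right sensor world pos = (3, 4); dR² = 241
sL = 160/185 = 32/37
sR = 160/241 = 160/241
mL = 0·sL + -1·sR = -160/241
mR = -1·sL + 1·sR = -1792/8917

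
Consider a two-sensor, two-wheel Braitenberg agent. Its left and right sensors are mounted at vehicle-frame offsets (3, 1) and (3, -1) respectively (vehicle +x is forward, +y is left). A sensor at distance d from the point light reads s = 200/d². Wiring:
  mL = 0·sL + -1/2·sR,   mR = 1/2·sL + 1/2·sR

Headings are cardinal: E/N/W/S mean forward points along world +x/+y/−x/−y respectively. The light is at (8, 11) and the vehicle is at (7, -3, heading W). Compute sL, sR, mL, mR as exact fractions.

left sensor world pos  = (4, -4); dL² = 241
right sensor world pos = (4, -2); dR² = 185
sL = 200/241 = 200/241
sR = 200/185 = 40/37
mL = 0·sL + -1/2·sR = -20/37
mR = 1/2·sL + 1/2·sR = 8520/8917

200/241 40/37 -20/37 8520/8917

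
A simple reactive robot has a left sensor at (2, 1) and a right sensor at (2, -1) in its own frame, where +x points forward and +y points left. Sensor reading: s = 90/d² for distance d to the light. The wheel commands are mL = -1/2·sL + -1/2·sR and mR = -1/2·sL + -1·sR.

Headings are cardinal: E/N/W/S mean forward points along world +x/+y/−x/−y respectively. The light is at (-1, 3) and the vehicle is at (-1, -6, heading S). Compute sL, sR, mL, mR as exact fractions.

45/61 45/61 -45/61 -135/122

left sensor world pos  = (0, -8); dL² = 122
right sensor world pos = (-2, -8); dR² = 122
sL = 90/122 = 45/61
sR = 90/122 = 45/61
mL = -1/2·sL + -1/2·sR = -45/61
mR = -1/2·sL + -1·sR = -135/122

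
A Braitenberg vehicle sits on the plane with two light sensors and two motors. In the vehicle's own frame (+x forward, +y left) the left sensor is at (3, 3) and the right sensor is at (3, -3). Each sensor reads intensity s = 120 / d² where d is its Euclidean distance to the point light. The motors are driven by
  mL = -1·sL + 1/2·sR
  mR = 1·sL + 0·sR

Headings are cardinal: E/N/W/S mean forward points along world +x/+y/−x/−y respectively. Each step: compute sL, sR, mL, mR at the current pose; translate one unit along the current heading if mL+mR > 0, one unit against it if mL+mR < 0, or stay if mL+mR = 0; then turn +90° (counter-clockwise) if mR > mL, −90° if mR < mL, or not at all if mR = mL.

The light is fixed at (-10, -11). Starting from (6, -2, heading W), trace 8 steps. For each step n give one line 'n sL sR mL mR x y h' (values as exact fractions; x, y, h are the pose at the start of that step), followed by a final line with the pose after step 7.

n=0: pose=(6,-2,W); sL=24/41, sR=120/313; mL=-5052/12833, mR=24/41; mL+mR=60/313 → advance +1; mR−mL=12564/12833 → turn +1·90°
n=1: pose=(5,-2,S); sL=1/3, sR=2/3; mL=0, mR=1/3; mL+mR=1/3 → advance +1; mR−mL=1/3 → turn +1·90°
n=2: pose=(5,-3,E); sL=24/89, sR=120/349; mL=-3036/31061, mR=24/89; mL+mR=60/349 → advance +1; mR−mL=11412/31061 → turn +1·90°
n=3: pose=(6,-3,N); sL=12/29, sR=60/241; mL=-2022/6989, mR=12/29; mL+mR=30/241 → advance +1; mR−mL=4914/6989 → turn +1·90°
n=4: pose=(6,-2,W); sL=24/41, sR=120/313; mL=-5052/12833, mR=24/41; mL+mR=60/313 → advance +1; mR−mL=12564/12833 → turn +1·90°
n=5: pose=(5,-2,S); sL=1/3, sR=2/3; mL=0, mR=1/3; mL+mR=1/3 → advance +1; mR−mL=1/3 → turn +1·90°
n=6: pose=(5,-3,E); sL=24/89, sR=120/349; mL=-3036/31061, mR=24/89; mL+mR=60/349 → advance +1; mR−mL=11412/31061 → turn +1·90°
n=7: pose=(6,-3,N); sL=12/29, sR=60/241; mL=-2022/6989, mR=12/29; mL+mR=30/241 → advance +1; mR−mL=4914/6989 → turn +1·90°

0 24/41 120/313 -5052/12833 24/41 6 -2 W
1 1/3 2/3 0 1/3 5 -2 S
2 24/89 120/349 -3036/31061 24/89 5 -3 E
3 12/29 60/241 -2022/6989 12/29 6 -3 N
4 24/41 120/313 -5052/12833 24/41 6 -2 W
5 1/3 2/3 0 1/3 5 -2 S
6 24/89 120/349 -3036/31061 24/89 5 -3 E
7 12/29 60/241 -2022/6989 12/29 6 -3 N
final 6 -2 W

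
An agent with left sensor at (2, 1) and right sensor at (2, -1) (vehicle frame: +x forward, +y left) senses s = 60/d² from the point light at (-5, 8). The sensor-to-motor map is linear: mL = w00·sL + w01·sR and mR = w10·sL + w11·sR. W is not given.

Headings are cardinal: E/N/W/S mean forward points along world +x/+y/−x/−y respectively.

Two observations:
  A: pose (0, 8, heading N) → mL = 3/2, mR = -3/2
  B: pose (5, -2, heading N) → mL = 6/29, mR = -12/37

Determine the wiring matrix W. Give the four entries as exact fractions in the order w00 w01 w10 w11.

obs A: pose=(0,8,N) → sL=3, sR=3/2, mL=3/2, mR=-3/2
obs B: pose=(5,-2,N) → sL=12/29, sR=12/37, mL=6/29, mR=-12/37
sensor matrix S = [[3, 3/2], [12/29, 12/37]]; det S = 378/1073
solve [mL_A; mL_B] = S·[w00; w01] and [mR_A; mR_B] = S·[w10; w11]:
  w00 = 1/2, w01 = 0, w10 = 0, w11 = -1

1/2 0 0 -1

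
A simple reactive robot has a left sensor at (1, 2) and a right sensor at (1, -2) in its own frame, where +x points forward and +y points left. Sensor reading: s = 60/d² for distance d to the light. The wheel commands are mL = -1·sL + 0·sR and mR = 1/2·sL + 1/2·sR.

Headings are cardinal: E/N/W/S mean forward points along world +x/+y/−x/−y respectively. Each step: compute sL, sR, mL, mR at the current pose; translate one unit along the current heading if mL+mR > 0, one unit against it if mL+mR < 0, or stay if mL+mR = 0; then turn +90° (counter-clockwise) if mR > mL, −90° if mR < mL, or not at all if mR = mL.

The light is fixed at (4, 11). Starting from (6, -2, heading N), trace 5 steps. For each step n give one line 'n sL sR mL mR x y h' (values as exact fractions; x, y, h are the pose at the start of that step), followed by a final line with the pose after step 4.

n=0: pose=(6,-2,N); sL=5/12, sR=3/8; mL=-5/12, mR=19/48; mL+mR=-1/48 → advance -1; mR−mL=13/16 → turn +1·90°
n=1: pose=(6,-3,W); sL=60/257, sR=12/29; mL=-60/257, mR=2412/7453; mL+mR=672/7453 → advance +1; mR−mL=4152/7453 → turn +1·90°
n=2: pose=(5,-3,S); sL=10/39, sR=30/113; mL=-10/39, mR=1150/4407; mL+mR=20/4407 → advance +1; mR−mL=760/1469 → turn +1·90°
n=3: pose=(5,-4,E); sL=60/173, sR=60/293; mL=-60/173, mR=13980/50689; mL+mR=-3600/50689 → advance -1; mR−mL=31560/50689 → turn +1·90°
n=4: pose=(4,-4,N); sL=3/10, sR=3/10; mL=-3/10, mR=3/10; mL+mR=0 → advance +0; mR−mL=3/5 → turn +1·90°

0 5/12 3/8 -5/12 19/48 6 -2 N
1 60/257 12/29 -60/257 2412/7453 6 -3 W
2 10/39 30/113 -10/39 1150/4407 5 -3 S
3 60/173 60/293 -60/173 13980/50689 5 -4 E
4 3/10 3/10 -3/10 3/10 4 -4 N
final 4 -4 W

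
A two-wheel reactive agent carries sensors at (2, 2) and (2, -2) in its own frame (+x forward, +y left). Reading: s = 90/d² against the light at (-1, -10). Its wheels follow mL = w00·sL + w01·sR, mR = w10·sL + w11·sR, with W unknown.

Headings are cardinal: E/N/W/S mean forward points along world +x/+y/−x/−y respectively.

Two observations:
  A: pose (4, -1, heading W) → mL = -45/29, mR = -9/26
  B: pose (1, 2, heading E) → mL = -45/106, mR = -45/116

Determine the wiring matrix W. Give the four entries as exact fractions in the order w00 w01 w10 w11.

obs A: pose=(4,-1,W) → sL=45/29, sR=9/13, mL=-45/29, mR=-9/26
obs B: pose=(1,2,E) → sL=45/106, sR=45/58, mL=-45/106, mR=-45/116
sensor matrix S = [[45/29, 9/13], [45/106, 45/58]]; det S = 527310/579449
solve [mL_A; mL_B] = S·[w00; w01] and [mR_A; mR_B] = S·[w10; w11]:
  w00 = -1, w01 = 0, w10 = 0, w11 = -1/2

-1 0 0 -1/2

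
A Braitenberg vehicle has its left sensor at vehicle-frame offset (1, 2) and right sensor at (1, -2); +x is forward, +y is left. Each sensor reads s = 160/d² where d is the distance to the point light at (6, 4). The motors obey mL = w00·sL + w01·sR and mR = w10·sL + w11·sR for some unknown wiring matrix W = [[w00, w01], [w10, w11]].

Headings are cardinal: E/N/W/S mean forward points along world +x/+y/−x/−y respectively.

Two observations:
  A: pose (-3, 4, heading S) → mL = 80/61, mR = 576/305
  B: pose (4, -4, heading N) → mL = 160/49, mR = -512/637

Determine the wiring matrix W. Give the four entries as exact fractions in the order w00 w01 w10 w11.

0 1 1 -1

obs A: pose=(-3,4,S) → sL=16/5, sR=80/61, mL=80/61, mR=576/305
obs B: pose=(4,-4,N) → sL=32/13, sR=160/49, mL=160/49, mR=-512/637
sensor matrix S = [[16/5, 80/61], [32/13, 160/49]]; det S = 280576/38857
solve [mL_A; mL_B] = S·[w00; w01] and [mR_A; mR_B] = S·[w10; w11]:
  w00 = 0, w01 = 1, w10 = 1, w11 = -1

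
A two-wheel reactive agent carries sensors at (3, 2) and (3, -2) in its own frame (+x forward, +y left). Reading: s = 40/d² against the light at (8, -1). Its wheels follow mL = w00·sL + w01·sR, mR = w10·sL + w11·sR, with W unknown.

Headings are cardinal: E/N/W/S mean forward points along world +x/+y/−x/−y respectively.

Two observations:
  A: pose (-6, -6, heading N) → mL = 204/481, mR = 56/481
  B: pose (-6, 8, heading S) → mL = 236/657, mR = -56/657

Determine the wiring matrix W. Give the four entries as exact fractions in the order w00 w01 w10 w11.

obs A: pose=(-6,-6,N) → sL=2/13, sR=10/37, mL=204/481, mR=56/481
obs B: pose=(-6,8,S) → sL=2/9, sR=10/73, mL=236/657, mR=-56/657
sensor matrix S = [[2/13, 10/37], [2/9, 10/73]]; det S = -12320/316017
solve [mL_A; mL_B] = S·[w00; w01] and [mR_A; mR_B] = S·[w10; w11]:
  w00 = 1, w01 = 1, w10 = -1, w11 = 1

1 1 -1 1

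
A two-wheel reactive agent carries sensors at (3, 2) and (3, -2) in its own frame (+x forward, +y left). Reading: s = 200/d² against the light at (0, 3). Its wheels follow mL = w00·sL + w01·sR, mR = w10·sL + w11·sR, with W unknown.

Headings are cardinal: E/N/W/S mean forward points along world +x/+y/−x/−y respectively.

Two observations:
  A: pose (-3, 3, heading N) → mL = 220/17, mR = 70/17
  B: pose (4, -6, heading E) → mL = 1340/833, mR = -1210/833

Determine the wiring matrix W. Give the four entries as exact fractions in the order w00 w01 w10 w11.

obs A: pose=(-3,3,N) → sL=100/17, sR=20, mL=220/17, mR=70/17
obs B: pose=(4,-6,E) → sL=100/49, sR=20/17, mL=1340/833, mR=-1210/833
sensor matrix S = [[100/17, 20], [100/49, 20/17]]; det S = -480000/14161
solve [mL_A; mL_B] = S·[w00; w01] and [mR_A; mR_B] = S·[w10; w11]:
  w00 = 1/2, w01 = 1/2, w10 = -1, w11 = 1/2

1/2 1/2 -1 1/2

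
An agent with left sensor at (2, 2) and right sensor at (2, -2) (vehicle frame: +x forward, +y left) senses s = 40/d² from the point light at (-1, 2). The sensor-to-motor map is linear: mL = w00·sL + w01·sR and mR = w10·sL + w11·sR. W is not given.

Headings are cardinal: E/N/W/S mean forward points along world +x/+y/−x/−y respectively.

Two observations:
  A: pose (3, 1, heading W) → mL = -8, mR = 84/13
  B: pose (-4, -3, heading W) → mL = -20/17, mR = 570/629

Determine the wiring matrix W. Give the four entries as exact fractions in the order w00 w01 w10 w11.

obs A: pose=(3,1,W) → sL=40/13, sR=8, mL=-8, mR=84/13
obs B: pose=(-4,-3,W) → sL=20/37, sR=20/17, mL=-20/17, mR=570/629
sensor matrix S = [[40/13, 8], [20/37, 20/17]]; det S = -5760/8177
solve [mL_A; mL_B] = S·[w00; w01] and [mR_A; mR_B] = S·[w10; w11]:
  w00 = 0, w01 = -1, w10 = -1/2, w11 = 1

0 -1 -1/2 1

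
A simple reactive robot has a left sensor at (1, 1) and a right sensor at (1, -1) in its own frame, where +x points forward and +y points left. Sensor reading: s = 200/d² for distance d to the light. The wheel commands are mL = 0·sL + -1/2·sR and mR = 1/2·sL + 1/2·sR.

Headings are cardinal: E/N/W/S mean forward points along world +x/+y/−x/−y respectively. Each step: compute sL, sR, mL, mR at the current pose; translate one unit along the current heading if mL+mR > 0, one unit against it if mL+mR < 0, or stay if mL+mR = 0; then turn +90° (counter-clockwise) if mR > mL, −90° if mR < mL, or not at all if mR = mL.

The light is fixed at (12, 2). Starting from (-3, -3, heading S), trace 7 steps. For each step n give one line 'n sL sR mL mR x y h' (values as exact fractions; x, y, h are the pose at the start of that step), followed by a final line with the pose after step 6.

n=0: pose=(-3,-3,S); sL=25/29, sR=50/73; mL=-25/73, mR=3275/4234; mL+mR=25/58 → advance +1; mR−mL=4725/4234 → turn +1·90°
n=1: pose=(-3,-4,E); sL=200/221, sR=40/49; mL=-20/49, mR=9320/10829; mL+mR=100/221 → advance +1; mR−mL=13740/10829 → turn +1·90°
n=2: pose=(-2,-4,N); sL=4/5, sR=100/97; mL=-50/97, mR=444/485; mL+mR=2/5 → advance +1; mR−mL=694/485 → turn +1·90°
n=3: pose=(-2,-3,W); sL=200/261, sR=200/241; mL=-100/241, mR=50200/62901; mL+mR=100/261 → advance +1; mR−mL=76300/62901 → turn +1·90°
n=4: pose=(-3,-3,S); sL=25/29, sR=50/73; mL=-25/73, mR=3275/4234; mL+mR=25/58 → advance +1; mR−mL=4725/4234 → turn +1·90°
n=5: pose=(-3,-4,E); sL=200/221, sR=40/49; mL=-20/49, mR=9320/10829; mL+mR=100/221 → advance +1; mR−mL=13740/10829 → turn +1·90°
n=6: pose=(-2,-4,N); sL=4/5, sR=100/97; mL=-50/97, mR=444/485; mL+mR=2/5 → advance +1; mR−mL=694/485 → turn +1·90°

0 25/29 50/73 -25/73 3275/4234 -3 -3 S
1 200/221 40/49 -20/49 9320/10829 -3 -4 E
2 4/5 100/97 -50/97 444/485 -2 -4 N
3 200/261 200/241 -100/241 50200/62901 -2 -3 W
4 25/29 50/73 -25/73 3275/4234 -3 -3 S
5 200/221 40/49 -20/49 9320/10829 -3 -4 E
6 4/5 100/97 -50/97 444/485 -2 -4 N
final -2 -3 W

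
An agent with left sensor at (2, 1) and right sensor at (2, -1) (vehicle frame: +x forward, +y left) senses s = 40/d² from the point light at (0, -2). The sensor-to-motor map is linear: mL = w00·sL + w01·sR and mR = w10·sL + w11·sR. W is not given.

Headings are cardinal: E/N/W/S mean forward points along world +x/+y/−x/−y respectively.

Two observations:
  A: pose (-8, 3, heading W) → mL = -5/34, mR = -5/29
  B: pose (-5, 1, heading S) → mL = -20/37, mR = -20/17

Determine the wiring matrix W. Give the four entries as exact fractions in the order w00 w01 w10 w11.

0 -1/2 -1/2 0

obs A: pose=(-8,3,W) → sL=10/29, sR=5/17, mL=-5/34, mR=-5/29
obs B: pose=(-5,1,S) → sL=40/17, sR=40/37, mL=-20/37, mR=-20/17
sensor matrix S = [[10/29, 5/17], [40/17, 40/37]]; det S = -99000/310097
solve [mL_A; mL_B] = S·[w00; w01] and [mR_A; mR_B] = S·[w10; w11]:
  w00 = 0, w01 = -1/2, w10 = -1/2, w11 = 0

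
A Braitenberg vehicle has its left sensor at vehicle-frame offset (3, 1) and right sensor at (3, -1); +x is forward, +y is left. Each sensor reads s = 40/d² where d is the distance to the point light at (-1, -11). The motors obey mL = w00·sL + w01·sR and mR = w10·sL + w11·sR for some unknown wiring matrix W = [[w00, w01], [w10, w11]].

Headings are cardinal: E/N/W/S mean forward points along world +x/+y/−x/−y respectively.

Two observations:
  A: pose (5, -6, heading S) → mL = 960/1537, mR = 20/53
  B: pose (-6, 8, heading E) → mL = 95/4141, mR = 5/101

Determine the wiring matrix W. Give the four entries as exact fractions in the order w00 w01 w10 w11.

obs A: pose=(5,-6,S) → sL=40/53, sR=40/29, mL=960/1537, mR=20/53
obs B: pose=(-6,8,E) → sL=10/101, sR=5/41, mL=95/4141, mR=5/101
sensor matrix S = [[40/53, 40/29], [10/101, 5/41]]; det S = -283400/6364717
solve [mL_A; mL_B] = S·[w00; w01] and [mR_A; mR_B] = S·[w10; w11]:
  w00 = -1, w01 = 1, w10 = 1/2, w11 = 0

-1 1 1/2 0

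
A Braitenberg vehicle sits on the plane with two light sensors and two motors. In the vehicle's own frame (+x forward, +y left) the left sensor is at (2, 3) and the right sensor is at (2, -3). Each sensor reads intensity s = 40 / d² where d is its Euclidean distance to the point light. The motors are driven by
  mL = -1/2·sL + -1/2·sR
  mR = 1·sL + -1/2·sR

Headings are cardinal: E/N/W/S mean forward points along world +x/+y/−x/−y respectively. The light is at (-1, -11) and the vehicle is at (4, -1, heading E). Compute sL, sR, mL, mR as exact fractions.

20/109 20/49 -1580/5341 -110/5341

left sensor world pos  = (6, 2); dL² = 218
right sensor world pos = (6, -4); dR² = 98
sL = 40/218 = 20/109
sR = 40/98 = 20/49
mL = -1/2·sL + -1/2·sR = -1580/5341
mR = 1·sL + -1/2·sR = -110/5341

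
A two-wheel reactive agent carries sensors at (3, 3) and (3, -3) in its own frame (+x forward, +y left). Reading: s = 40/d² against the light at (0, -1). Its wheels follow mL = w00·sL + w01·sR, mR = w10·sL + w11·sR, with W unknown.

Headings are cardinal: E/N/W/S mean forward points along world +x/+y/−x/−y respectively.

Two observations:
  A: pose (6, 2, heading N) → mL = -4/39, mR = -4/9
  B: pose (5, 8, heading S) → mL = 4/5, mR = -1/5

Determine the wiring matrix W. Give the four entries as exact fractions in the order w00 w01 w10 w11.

-1/2 1 -1/2 0

obs A: pose=(6,2,N) → sL=8/9, sR=40/117, mL=-4/39, mR=-4/9
obs B: pose=(5,8,S) → sL=2/5, sR=1, mL=4/5, mR=-1/5
sensor matrix S = [[8/9, 40/117], [2/5, 1]]; det S = 88/117
solve [mL_A; mL_B] = S·[w00; w01] and [mR_A; mR_B] = S·[w10; w11]:
  w00 = -1/2, w01 = 1, w10 = -1/2, w11 = 0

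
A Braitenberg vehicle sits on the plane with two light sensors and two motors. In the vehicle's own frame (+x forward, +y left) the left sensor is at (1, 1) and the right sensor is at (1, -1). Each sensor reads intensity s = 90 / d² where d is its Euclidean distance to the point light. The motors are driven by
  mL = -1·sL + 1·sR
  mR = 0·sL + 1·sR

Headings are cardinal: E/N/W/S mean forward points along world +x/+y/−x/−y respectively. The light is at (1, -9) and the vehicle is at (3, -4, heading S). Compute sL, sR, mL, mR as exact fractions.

18/5 90/17 144/85 90/17

left sensor world pos  = (4, -5); dL² = 25
right sensor world pos = (2, -5); dR² = 17
sL = 90/25 = 18/5
sR = 90/17 = 90/17
mL = -1·sL + 1·sR = 144/85
mR = 0·sL + 1·sR = 90/17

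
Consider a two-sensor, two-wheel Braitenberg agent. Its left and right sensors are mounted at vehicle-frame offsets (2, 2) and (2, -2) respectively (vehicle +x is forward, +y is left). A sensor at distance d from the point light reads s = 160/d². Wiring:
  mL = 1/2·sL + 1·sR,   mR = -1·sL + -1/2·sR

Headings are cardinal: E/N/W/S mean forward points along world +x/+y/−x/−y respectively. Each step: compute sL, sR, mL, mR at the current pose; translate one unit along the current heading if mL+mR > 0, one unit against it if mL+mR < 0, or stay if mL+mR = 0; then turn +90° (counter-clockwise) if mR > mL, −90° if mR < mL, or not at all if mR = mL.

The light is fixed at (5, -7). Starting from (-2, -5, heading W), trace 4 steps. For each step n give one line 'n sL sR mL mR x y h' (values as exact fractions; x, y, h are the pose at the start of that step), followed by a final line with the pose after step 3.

0 160/81 160/97 20720/7857 -22000/7857 -2 -5 W
1 2 5 6 -9/2 -1 -5 N
2 160/41 160/17 7920/697 -6000/697 -1 -4 E
3 16 16/5 56/5 -88/5 0 -4 S
final 0 -3 W

n=0: pose=(-2,-5,W); sL=160/81, sR=160/97; mL=20720/7857, mR=-22000/7857; mL+mR=-1280/7857 → advance -1; mR−mL=-14240/2619 → turn -1·90°
n=1: pose=(-1,-5,N); sL=2, sR=5; mL=6, mR=-9/2; mL+mR=3/2 → advance +1; mR−mL=-21/2 → turn -1·90°
n=2: pose=(-1,-4,E); sL=160/41, sR=160/17; mL=7920/697, mR=-6000/697; mL+mR=1920/697 → advance +1; mR−mL=-13920/697 → turn -1·90°
n=3: pose=(0,-4,S); sL=16, sR=16/5; mL=56/5, mR=-88/5; mL+mR=-32/5 → advance -1; mR−mL=-144/5 → turn -1·90°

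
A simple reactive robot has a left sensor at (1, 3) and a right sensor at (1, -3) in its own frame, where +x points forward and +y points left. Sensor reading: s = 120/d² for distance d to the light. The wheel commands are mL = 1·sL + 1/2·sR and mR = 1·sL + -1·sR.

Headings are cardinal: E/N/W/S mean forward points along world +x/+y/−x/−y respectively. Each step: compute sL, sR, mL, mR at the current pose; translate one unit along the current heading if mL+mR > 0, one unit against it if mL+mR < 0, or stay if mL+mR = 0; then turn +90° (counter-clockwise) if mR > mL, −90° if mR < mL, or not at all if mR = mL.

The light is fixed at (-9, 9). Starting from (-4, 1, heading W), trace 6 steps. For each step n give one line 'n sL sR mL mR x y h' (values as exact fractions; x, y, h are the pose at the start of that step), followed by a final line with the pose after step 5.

0 120/137 120/41 13140/5617 -11520/5617 -4 1 W
1 12/5 60/49 738/245 288/245 -5 1 N
2 120/41 24/25 3492/1025 2016/1025 -5 2 E
3 15/16 30/17 495/272 -225/272 -4 2 S
4 120/137 120/41 13140/5617 -11520/5617 -4 1 W
5 12/5 60/49 738/245 288/245 -5 1 N
final -5 2 E

n=0: pose=(-4,1,W); sL=120/137, sR=120/41; mL=13140/5617, mR=-11520/5617; mL+mR=1620/5617 → advance +1; mR−mL=-180/41 → turn -1·90°
n=1: pose=(-5,1,N); sL=12/5, sR=60/49; mL=738/245, mR=288/245; mL+mR=1026/245 → advance +1; mR−mL=-90/49 → turn -1·90°
n=2: pose=(-5,2,E); sL=120/41, sR=24/25; mL=3492/1025, mR=2016/1025; mL+mR=5508/1025 → advance +1; mR−mL=-36/25 → turn -1·90°
n=3: pose=(-4,2,S); sL=15/16, sR=30/17; mL=495/272, mR=-225/272; mL+mR=135/136 → advance +1; mR−mL=-45/17 → turn -1·90°
n=4: pose=(-4,1,W); sL=120/137, sR=120/41; mL=13140/5617, mR=-11520/5617; mL+mR=1620/5617 → advance +1; mR−mL=-180/41 → turn -1·90°
n=5: pose=(-5,1,N); sL=12/5, sR=60/49; mL=738/245, mR=288/245; mL+mR=1026/245 → advance +1; mR−mL=-90/49 → turn -1·90°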